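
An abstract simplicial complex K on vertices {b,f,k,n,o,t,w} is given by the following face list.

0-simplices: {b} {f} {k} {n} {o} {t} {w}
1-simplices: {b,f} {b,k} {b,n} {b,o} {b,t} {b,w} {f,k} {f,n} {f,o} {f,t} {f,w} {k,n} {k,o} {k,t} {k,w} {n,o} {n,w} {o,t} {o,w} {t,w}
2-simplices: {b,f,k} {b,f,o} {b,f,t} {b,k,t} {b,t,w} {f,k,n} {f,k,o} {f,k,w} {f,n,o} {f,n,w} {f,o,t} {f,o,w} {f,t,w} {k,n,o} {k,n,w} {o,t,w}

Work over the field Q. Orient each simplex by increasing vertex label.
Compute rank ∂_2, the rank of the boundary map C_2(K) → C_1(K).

n_0=7 n_1=20 n_2=16  [Q]
∂1: piv[bf,bk,bn,bo,bt,bw] rk=6  ker:fk,fn,fo,ft,fw,kn,ko,kt,kw,no,nw,ot,ow,tw
∂2: piv[bfk,bfo,bft,bkt,btw,fkn,fko,fkw,fno,fnw,fot,fow,ftw] rk=13  ker:kno,knw,otw
rk∂_2=13

rank∂_2=13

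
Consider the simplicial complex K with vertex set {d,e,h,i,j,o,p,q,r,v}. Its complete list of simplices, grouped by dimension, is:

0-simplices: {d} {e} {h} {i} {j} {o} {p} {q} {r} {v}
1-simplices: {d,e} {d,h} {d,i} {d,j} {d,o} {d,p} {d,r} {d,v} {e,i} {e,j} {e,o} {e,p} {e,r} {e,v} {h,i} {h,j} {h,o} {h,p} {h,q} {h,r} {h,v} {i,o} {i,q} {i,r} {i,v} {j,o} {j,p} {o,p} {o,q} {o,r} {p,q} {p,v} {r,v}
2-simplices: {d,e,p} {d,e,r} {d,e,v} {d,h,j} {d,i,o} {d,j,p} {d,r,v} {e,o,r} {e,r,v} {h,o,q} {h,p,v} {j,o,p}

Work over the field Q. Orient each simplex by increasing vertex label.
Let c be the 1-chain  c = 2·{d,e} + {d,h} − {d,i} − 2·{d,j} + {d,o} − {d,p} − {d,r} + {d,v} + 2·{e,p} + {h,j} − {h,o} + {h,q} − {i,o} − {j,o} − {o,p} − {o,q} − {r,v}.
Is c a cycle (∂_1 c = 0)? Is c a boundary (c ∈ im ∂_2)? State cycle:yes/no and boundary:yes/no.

cycle:yes boundary:yes

n_0=10 n_1=33 n_2=12  [Q]
∂1: piv[de,dh,di,dj,do,dp,dr,dv,hq] rk=9  ker:ei,ej,eo,ep,er,ev,hi,hj,ho,hp,hr,hv,io,iq,ir,iv,jo,jp,op,oq,or,pq,pv,rv
∂2: piv[dep,der,dev,dhj,dio,djp,drv,eor,hoq,hpv,jop] rk=11  ker:erv
∂1c = 0
c vs im∂2: reduces to 0 ⇒ boundary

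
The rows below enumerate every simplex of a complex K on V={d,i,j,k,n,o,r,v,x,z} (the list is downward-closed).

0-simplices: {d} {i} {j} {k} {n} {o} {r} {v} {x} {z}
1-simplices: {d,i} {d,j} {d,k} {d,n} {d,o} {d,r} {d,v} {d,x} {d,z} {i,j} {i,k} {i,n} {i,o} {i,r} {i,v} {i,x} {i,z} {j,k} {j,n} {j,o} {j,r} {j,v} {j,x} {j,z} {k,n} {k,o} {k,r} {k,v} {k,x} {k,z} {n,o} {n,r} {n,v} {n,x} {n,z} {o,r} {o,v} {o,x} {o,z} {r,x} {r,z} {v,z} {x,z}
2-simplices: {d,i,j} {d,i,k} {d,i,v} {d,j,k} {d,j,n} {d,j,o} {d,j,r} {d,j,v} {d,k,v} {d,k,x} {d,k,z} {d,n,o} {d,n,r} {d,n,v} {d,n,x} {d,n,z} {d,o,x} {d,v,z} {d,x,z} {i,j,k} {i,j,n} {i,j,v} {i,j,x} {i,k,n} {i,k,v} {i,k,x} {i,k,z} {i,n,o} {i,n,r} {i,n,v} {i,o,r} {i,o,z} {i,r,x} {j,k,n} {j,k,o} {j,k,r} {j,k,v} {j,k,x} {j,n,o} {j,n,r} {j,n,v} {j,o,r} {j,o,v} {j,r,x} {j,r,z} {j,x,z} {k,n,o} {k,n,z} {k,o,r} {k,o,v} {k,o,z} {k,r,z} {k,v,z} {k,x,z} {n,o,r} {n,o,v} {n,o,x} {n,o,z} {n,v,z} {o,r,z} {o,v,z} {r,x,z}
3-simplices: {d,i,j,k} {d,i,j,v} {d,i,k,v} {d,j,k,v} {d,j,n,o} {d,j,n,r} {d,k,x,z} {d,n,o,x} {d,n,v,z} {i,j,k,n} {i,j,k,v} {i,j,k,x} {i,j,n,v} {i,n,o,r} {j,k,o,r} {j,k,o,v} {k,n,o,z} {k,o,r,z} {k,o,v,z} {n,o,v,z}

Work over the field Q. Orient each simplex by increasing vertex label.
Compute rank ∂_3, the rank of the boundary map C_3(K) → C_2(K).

rank∂_3=19

n_0=10 n_1=43 n_2=62 n_3=20  [Q]
∂1: piv[di,dj,dk,dn,do,dr,dv,dx,dz] rk=9  ker:ij,ik,in,io,ir,iv,ix,iz,jk,jn,jo,jr,jv,jx,jz,kn,ko,kr,kv,kx,kz,no,nr,nv,nx,nz,or,ov,ox,oz,rx,rz,vz,xz
∂2: piv[dij,dik,div,djk,djn,djo,djr,djv,dkv,dkx,dkz,dno,dnr,dnv,dnx,dnz,dox,dvz,dxz,ijn,ijx,ikn,ikx,ikz,ino,inr,ior,ioz,irx,jko,jkr,jov,jrz,jxz] rk=34  ker:ijk,ijv,ikv,inv,jkn,jkv,jkx,jno,jnr,jnv,jor,jrx,kno,knz,kor,kov,koz,krz,kvz,kxz,nor,nov,nox,noz,nvz,orz,ovz,rxz
∂3: piv[dijk,dijv,dikv,djkv,djno,djnr,dkxz,dnox,dnvz,ijkn,ijkx,ijnv,inor,jkor,jkov,knoz,korz,kovz,novz] rk=19  ker:ijkv
rk∂_3=19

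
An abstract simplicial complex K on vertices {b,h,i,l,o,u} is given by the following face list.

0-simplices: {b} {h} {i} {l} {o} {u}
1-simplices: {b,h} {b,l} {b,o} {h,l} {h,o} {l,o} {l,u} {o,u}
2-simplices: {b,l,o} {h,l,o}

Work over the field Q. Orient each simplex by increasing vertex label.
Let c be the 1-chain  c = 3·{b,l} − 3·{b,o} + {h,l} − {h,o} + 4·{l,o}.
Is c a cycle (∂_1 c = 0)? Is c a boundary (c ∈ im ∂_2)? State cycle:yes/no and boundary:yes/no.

n_0=6 n_1=8 n_2=2  [Q]
∂1: piv[bh,bl,bo,lu] rk=4  ker:hl,ho,lo,ou
∂2: piv[blo,hlo] rk=2
∂1c = 0
c vs im∂2: reduces to 0 ⇒ boundary

cycle:yes boundary:yes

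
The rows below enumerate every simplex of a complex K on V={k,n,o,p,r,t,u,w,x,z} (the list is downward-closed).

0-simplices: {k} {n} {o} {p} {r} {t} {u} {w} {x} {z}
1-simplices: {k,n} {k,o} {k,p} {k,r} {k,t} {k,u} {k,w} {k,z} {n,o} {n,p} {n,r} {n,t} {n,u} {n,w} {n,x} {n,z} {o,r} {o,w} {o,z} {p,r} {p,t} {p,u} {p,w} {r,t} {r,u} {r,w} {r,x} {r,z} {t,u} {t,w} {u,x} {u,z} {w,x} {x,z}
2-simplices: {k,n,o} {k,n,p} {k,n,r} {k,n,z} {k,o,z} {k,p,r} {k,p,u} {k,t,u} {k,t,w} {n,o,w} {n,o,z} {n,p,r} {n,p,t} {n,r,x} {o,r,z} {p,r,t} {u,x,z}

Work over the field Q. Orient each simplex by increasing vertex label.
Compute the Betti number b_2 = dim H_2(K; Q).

n_0=10 n_1=34 n_2=17  [Q]
∂1: piv[kn,ko,kp,kr,kt,ku,kw,kz,nx] rk=9  ker:no,np,nr,nt,nu,nw,nz,or,ow,oz,pr,pt,pu,pw,rt,ru,rw,rx,rz,tu,tw,ux,uz,wx,xz
∂2: piv[kno,knp,knr,knz,koz,kpr,kpu,ktu,ktw,now,npt,nrx,orz,prt,uxz] rk=15  ker:noz,npr
b_2=(17−15)−0=2

b_2=2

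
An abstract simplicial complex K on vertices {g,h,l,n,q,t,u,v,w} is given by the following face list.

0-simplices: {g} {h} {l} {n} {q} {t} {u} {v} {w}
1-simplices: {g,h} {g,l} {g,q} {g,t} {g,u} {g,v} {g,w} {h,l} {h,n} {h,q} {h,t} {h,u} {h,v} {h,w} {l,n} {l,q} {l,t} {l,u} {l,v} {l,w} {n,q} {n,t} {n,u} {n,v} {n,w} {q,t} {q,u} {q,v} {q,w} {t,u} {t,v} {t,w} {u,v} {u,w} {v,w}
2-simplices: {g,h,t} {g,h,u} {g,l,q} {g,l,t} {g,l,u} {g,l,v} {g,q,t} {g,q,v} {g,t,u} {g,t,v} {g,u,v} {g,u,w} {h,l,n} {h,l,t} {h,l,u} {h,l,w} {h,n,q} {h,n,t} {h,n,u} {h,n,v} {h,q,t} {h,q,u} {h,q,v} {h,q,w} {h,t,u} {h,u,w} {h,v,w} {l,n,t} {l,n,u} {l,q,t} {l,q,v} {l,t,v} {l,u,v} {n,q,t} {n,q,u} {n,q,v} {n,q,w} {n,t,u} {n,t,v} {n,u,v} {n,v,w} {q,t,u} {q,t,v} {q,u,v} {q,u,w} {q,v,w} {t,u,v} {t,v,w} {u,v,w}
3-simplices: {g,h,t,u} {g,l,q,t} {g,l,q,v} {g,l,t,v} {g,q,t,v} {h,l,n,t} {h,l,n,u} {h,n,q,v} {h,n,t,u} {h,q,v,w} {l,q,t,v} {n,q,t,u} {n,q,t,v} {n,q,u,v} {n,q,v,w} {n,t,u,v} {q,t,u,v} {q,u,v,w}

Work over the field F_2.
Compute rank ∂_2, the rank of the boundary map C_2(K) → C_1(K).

n_0=9 n_1=35 n_2=49 n_3=18  [Z2]
∂1: piv[gh,gl,gq,gt,gu,gv,gw,hn] rk=8  ker:hl,hq,ht,hu,hv,hw,ln,lq,lt,lu,lv,lw,nq,nt,nu,nv,nw,qt,qu,qv,qw,tu,tv,tw,uv,uw,vw
∂2: piv[ght,ghu,glq,glt,glu,glv,gqt,gqv,gtu,gtv,guv,guw,hln,hlt,hlw,hnq,hnt,hnu,hnv,hqt,hqu,hqv,hqw,huw,hvw,nqw,tvw] rk=27  ker:hlu,htu,lnt,lnu,lqt,lqv,ltv,luv,nqt,nqu,nqv,ntu,ntv,nuv,nvw,qtu,qtv,quv,quw,qvw,tuv,uvw
∂3: piv[ghtu,glqt,glqv,gltv,gqtv,hlnt,hlnu,hnqv,hntu,hqvw,nqtu,nqtv,nquv,nqvw,ntuv,quvw] rk=16  ker:lqtv,qtuv
rk∂_2=27

rank∂_2=27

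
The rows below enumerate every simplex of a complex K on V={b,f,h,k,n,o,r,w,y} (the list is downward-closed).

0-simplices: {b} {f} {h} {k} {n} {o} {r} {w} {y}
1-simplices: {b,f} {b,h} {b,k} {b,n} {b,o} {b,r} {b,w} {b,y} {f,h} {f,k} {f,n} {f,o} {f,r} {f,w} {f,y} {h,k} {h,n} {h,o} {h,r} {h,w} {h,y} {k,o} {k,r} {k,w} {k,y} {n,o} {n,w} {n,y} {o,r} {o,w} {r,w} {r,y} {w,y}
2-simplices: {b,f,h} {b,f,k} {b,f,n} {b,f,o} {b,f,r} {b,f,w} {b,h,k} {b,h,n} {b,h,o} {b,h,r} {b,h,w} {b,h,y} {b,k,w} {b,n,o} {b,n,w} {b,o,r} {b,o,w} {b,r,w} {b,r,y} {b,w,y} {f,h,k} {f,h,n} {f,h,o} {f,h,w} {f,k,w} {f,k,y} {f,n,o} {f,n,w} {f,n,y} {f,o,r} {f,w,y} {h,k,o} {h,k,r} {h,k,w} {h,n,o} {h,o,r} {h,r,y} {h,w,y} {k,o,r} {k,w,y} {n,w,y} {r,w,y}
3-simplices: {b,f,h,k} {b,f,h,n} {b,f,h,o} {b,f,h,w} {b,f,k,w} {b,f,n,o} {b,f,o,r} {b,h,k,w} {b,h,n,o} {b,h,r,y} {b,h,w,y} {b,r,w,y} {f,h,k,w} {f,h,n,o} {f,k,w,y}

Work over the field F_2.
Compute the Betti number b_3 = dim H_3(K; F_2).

n_0=9 n_1=33 n_2=42 n_3=15  [Z2]
∂1: piv[bf,bh,bk,bn,bo,br,bw,by] rk=8  ker:fh,fk,fn,fo,fr,fw,fy,hk,hn,ho,hr,hw,hy,ko,kr,kw,ky,no,nw,ny,or,ow,rw,ry,wy
∂2: piv[bfh,bfk,bfn,bfo,bfr,bfw,bhk,bhn,bho,bhr,bhw,bhy,bkw,bno,bnw,bor,bow,brw,bry,bwy,fky,fny,fwy,hko,hkr] rk=25  ker:fhk,fhn,fho,fhw,fkw,fno,fnw,for,hkw,hno,hor,hry,hwy,kor,kwy,nwy,rwy
∂3: piv[bfhk,bfhn,bfho,bfhw,bfkw,bfno,bfor,bhkw,bhno,bhry,bhwy,brwy,fkwy] rk=13  ker:fhkw,fhno
b_3=(15−13)−0=2

b_3=2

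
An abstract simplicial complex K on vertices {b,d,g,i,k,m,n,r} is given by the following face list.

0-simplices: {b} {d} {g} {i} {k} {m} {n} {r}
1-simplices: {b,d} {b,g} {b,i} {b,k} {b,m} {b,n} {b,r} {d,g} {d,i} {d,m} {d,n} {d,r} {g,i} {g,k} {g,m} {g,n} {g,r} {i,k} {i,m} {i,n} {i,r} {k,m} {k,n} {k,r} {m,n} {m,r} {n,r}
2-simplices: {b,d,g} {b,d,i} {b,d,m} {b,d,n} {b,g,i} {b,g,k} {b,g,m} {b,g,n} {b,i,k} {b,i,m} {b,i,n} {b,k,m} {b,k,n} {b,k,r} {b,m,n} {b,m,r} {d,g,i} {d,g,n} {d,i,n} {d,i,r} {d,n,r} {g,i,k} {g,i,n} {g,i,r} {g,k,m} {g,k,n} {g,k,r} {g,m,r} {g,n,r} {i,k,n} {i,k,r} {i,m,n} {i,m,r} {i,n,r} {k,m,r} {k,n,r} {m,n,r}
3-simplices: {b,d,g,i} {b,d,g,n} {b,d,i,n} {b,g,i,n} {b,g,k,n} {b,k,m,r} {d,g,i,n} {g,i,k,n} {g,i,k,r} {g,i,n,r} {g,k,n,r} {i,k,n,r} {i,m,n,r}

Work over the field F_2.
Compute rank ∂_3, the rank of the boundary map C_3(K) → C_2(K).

n_0=8 n_1=27 n_2=37 n_3=13  [Z2]
∂1: piv[bd,bg,bi,bk,bm,bn,br] rk=7  ker:dg,di,dm,dn,dr,gi,gk,gm,gn,gr,ik,im,in,ir,km,kn,kr,mn,mr,nr
∂2: piv[bdg,bdi,bdm,bdn,bgi,bgk,bgm,bgn,bik,bim,bin,bkm,bkn,bkr,bmn,bmr,dir,dnr,gir,gkr] rk=20  ker:dgi,dgn,din,gik,gin,gkm,gkn,gmr,gnr,ikn,ikr,imn,imr,inr,kmr,knr,mnr
∂3: piv[bdgi,bdgn,bdin,bgin,bgkn,bkmr,gikn,gikr,ginr,gknr,imnr] rk=11  ker:dgin,iknr
rk∂_3=11

rank∂_3=11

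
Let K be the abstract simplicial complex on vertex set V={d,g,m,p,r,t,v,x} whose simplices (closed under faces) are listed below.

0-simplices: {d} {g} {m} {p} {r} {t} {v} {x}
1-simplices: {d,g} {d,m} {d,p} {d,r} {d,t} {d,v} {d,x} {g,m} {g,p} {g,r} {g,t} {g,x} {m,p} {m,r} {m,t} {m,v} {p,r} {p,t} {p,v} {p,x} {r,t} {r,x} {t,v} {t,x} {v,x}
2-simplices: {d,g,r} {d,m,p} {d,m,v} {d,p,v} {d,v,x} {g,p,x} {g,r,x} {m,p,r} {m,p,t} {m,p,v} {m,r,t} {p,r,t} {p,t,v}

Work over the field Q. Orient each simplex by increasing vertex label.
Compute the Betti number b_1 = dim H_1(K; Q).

b_1=7

n_0=8 n_1=25 n_2=13  [Q]
∂1: piv[dg,dm,dp,dr,dt,dv,dx] rk=7  ker:gm,gp,gr,gt,gx,mp,mr,mt,mv,pr,pt,pv,px,rt,rx,tv,tx,vx
∂2: piv[dgr,dmp,dmv,dpv,dvx,gpx,grx,mpr,mpt,mrt,ptv] rk=11  ker:mpv,prt
b_1=(25−7)−11=7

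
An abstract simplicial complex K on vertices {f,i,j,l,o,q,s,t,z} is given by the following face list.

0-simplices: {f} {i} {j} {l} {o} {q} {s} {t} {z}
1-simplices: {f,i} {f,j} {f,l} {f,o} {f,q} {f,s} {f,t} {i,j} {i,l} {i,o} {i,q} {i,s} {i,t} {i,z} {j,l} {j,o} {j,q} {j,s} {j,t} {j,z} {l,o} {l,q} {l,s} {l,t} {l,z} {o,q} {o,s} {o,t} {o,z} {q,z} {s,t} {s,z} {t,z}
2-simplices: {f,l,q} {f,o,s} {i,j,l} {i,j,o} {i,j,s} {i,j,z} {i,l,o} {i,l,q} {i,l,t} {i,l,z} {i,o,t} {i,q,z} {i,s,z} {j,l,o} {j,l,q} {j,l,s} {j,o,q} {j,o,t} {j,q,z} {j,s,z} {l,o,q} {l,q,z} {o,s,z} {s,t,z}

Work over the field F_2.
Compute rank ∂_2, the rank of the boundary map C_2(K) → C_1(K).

n_0=9 n_1=33 n_2=24  [Z2]
∂1: piv[fi,fj,fl,fo,fq,fs,ft,iz] rk=8  ker:ij,il,io,iq,is,it,jl,jo,jq,js,jt,jz,lo,lq,ls,lt,lz,oq,os,ot,oz,qz,st,sz,tz
∂2: piv[flq,fos,ijl,ijo,ijs,ijz,ilo,ilq,ilt,ilz,iot,iqz,isz,jlq,jls,joq,jot,osz,stz] rk=19  ker:jlo,jqz,jsz,loq,lqz
rk∂_2=19

rank∂_2=19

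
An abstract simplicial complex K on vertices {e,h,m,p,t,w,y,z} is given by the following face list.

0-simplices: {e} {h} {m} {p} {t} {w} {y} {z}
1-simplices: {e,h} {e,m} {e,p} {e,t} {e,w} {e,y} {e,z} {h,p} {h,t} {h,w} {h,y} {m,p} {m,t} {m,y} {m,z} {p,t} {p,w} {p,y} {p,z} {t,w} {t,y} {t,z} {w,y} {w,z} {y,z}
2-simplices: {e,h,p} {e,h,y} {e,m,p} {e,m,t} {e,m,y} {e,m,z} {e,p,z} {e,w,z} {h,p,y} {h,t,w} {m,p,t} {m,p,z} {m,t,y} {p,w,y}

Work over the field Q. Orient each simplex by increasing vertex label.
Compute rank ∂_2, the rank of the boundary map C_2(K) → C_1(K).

rank∂_2=13

n_0=8 n_1=25 n_2=14  [Q]
∂1: piv[eh,em,ep,et,ew,ey,ez] rk=7  ker:hp,ht,hw,hy,mp,mt,my,mz,pt,pw,py,pz,tw,ty,tz,wy,wz,yz
∂2: piv[ehp,ehy,emp,emt,emy,emz,epz,ewz,hpy,htw,mpt,mty,pwy] rk=13  ker:mpz
rk∂_2=13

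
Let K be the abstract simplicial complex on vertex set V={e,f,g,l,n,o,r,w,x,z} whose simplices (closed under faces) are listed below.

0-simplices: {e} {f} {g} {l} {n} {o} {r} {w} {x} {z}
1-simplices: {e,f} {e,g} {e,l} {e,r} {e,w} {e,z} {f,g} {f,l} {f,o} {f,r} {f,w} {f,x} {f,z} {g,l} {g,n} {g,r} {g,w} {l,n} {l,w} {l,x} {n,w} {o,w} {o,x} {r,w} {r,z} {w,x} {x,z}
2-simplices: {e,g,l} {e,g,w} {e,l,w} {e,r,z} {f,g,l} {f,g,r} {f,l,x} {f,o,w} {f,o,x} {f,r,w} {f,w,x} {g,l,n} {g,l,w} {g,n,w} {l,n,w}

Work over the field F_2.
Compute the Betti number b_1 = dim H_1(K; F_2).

n_0=10 n_1=27 n_2=15  [Z2]
∂1: piv[ef,eg,el,er,ew,ez,fo,fx,gn] rk=9  ker:fg,fl,fr,fw,fz,gl,gr,gw,ln,lw,lx,nw,ow,ox,rw,rz,wx,xz
∂2: piv[egl,egw,elw,erz,fgl,fgr,flx,fow,fox,frw,fwx,gln,gnw] rk=13  ker:glw,lnw
b_1=(27−9)−13=5

b_1=5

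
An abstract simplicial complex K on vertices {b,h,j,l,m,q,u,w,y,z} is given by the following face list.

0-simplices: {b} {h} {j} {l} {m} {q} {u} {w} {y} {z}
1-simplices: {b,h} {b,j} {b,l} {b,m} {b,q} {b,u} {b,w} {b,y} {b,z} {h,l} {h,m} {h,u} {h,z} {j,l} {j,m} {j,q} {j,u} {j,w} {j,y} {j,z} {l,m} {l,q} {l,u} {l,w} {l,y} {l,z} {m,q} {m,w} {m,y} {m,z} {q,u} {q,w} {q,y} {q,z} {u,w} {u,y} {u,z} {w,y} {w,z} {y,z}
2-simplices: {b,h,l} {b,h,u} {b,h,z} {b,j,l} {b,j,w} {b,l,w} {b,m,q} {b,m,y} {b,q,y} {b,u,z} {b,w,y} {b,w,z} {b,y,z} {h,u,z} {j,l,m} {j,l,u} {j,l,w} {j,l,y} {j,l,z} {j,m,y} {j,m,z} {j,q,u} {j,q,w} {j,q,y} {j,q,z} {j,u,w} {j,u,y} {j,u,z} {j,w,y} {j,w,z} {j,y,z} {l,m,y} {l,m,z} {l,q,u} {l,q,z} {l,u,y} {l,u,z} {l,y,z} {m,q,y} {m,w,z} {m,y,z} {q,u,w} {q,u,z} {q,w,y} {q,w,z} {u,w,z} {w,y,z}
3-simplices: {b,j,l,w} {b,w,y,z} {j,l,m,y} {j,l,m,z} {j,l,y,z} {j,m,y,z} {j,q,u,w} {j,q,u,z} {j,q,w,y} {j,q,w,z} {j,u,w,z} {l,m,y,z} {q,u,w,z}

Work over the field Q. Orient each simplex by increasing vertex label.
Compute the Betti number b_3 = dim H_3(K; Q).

n_0=10 n_1=40 n_2=47 n_3=13  [Q]
∂1: piv[bh,bj,bl,bm,bq,bu,bw,by,bz] rk=9  ker:hl,hm,hu,hz,jl,jm,jq,ju,jw,jy,jz,lm,lq,lu,lw,ly,lz,mq,mw,my,mz,qu,qw,qy,qz,uw,uy,uz,wy,wz,yz
∂2: piv[bhl,bhu,bhz,bjl,bjw,blw,bmq,bmy,bqy,buz,bwy,bwz,byz,jlm,jlu,jly,jlz,jmy,jmz,jqu,jqw,jqy,jqz,juw,juy,juz,jwy,jwz,lqu,mwz] rk=30  ker:huz,jlw,jyz,lmy,lmz,lqz,luy,luz,lyz,mqy,myz,quw,quz,qwy,qwz,uwz,wyz
∂3: piv[bjlw,bwyz,jlmy,jlmz,jlyz,jmyz,jquw,jquz,jqwy,jqwz,juwz] rk=11  ker:lmyz,quwz
b_3=(13−11)−0=2

b_3=2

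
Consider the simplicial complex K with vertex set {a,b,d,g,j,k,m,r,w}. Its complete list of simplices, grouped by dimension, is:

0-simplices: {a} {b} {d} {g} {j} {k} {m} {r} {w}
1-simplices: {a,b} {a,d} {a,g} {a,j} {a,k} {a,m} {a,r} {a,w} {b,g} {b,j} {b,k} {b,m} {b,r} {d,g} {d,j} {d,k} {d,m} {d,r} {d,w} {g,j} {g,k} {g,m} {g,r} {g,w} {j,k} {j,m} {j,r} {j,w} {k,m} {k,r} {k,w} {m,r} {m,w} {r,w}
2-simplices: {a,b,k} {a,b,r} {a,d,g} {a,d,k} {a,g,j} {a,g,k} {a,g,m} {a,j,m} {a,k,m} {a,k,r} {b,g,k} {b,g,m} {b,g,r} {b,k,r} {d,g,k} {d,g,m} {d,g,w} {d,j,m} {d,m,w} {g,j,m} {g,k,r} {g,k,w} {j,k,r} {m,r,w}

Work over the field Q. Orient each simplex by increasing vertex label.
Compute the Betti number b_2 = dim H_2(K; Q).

n_0=9 n_1=34 n_2=24  [Q]
∂1: piv[ab,ad,ag,aj,ak,am,ar,aw] rk=8  ker:bg,bj,bk,bm,br,dg,dj,dk,dm,dr,dw,gj,gk,gm,gr,gw,jk,jm,jr,jw,km,kr,kw,mr,mw,rw
∂2: piv[abk,abr,adg,adk,agj,agk,agm,ajm,akm,akr,bgk,bgm,bgr,dgm,dgw,djm,dmw,gkw,jkr,mrw] rk=20  ker:bkr,dgk,gjm,gkr
b_2=(24−20)−0=4

b_2=4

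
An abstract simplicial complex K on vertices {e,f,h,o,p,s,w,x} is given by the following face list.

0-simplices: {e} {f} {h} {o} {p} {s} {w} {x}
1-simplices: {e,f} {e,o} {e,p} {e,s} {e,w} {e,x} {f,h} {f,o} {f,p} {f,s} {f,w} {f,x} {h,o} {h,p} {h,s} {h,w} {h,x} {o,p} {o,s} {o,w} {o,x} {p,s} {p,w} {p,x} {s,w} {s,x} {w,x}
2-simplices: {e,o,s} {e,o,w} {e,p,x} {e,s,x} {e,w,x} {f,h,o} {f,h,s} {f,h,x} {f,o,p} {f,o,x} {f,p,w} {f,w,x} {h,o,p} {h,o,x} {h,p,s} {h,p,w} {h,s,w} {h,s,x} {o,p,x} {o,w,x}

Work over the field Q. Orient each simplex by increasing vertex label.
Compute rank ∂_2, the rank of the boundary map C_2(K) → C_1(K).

n_0=8 n_1=27 n_2=20  [Q]
∂1: piv[ef,eo,ep,es,ew,ex,fh] rk=7  ker:fo,fp,fs,fw,fx,ho,hp,hs,hw,hx,op,os,ow,ox,ps,pw,px,sw,sx,wx
∂2: piv[eos,eow,epx,esx,ewx,fho,fhs,fhx,fop,fox,fpw,fwx,hop,hps,hpw,hsw,hsx,opx,owx] rk=19  ker:hox
rk∂_2=19

rank∂_2=19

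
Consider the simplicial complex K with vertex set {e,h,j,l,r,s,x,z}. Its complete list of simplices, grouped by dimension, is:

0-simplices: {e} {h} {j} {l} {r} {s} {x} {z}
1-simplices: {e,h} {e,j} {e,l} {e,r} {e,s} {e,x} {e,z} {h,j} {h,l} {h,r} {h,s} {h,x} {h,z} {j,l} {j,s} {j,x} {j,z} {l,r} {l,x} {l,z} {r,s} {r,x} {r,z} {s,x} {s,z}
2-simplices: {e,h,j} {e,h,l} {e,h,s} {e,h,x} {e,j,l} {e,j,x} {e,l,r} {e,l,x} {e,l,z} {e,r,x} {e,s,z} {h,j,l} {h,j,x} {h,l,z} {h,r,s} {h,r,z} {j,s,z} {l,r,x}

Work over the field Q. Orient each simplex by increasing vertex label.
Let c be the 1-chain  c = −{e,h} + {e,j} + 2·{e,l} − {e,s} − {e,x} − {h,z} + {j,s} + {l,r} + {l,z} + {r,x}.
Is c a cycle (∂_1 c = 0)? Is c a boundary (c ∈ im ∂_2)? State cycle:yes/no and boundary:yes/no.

n_0=8 n_1=25 n_2=18  [Q]
∂1: piv[eh,ej,el,er,es,ex,ez] rk=7  ker:hj,hl,hr,hs,hx,hz,jl,js,jx,jz,lr,lx,lz,rs,rx,rz,sx,sz
∂2: piv[ehj,ehl,ehs,ehx,ejl,ejx,elr,elx,elz,erx,esz,hlz,hrs,hrz,jsz] rk=15  ker:hjl,hjx,lrx
∂1c = 0
c vs im∂2: residual ≠ 0 ⇒ not boundary

cycle:yes boundary:no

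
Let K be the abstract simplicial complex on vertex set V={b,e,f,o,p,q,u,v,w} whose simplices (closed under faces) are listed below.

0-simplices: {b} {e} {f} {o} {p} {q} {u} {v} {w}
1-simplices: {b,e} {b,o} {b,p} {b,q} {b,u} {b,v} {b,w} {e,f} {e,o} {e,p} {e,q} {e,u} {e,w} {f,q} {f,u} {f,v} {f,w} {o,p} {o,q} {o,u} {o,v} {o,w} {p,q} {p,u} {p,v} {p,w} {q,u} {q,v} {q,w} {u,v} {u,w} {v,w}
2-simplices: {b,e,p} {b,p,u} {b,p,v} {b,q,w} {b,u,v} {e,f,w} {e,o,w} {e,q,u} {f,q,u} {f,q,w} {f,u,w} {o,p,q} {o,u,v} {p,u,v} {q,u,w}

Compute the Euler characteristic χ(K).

n_0=9 n_1=32 n_2=15
χ=+9−32+15=-8

χ(K)=-8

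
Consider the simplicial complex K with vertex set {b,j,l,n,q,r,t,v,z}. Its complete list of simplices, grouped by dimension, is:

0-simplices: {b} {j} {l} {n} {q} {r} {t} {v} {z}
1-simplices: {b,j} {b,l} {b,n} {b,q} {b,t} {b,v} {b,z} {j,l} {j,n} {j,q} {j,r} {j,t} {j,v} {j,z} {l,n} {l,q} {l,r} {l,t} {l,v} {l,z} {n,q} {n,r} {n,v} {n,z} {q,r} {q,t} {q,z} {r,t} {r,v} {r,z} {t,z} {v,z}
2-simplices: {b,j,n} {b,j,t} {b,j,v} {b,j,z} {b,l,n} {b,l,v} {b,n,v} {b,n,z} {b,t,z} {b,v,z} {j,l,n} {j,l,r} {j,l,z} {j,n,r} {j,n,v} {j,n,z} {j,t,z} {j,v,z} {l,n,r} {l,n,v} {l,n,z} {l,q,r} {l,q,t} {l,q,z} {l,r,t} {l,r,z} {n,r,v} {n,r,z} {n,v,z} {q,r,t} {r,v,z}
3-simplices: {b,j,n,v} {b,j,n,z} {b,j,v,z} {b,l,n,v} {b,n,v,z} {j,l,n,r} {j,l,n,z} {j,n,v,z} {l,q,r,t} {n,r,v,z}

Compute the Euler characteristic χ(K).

n_0=9 n_1=32 n_2=31 n_3=10
χ=+9−32+31−10=-2

χ(K)=-2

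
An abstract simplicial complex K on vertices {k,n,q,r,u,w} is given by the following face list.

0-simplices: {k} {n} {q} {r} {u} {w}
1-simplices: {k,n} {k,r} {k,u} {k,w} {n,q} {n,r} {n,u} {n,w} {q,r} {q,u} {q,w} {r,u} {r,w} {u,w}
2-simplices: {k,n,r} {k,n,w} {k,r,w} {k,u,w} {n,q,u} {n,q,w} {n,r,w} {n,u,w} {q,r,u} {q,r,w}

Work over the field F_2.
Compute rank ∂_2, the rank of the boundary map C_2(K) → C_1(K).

rank∂_2=9

n_0=6 n_1=14 n_2=10  [Z2]
∂1: piv[kn,kr,ku,kw,nq] rk=5  ker:nr,nu,nw,qr,qu,qw,ru,rw,uw
∂2: piv[knr,knw,krw,kuw,nqu,nqw,nuw,qru,qrw] rk=9  ker:nrw
rk∂_2=9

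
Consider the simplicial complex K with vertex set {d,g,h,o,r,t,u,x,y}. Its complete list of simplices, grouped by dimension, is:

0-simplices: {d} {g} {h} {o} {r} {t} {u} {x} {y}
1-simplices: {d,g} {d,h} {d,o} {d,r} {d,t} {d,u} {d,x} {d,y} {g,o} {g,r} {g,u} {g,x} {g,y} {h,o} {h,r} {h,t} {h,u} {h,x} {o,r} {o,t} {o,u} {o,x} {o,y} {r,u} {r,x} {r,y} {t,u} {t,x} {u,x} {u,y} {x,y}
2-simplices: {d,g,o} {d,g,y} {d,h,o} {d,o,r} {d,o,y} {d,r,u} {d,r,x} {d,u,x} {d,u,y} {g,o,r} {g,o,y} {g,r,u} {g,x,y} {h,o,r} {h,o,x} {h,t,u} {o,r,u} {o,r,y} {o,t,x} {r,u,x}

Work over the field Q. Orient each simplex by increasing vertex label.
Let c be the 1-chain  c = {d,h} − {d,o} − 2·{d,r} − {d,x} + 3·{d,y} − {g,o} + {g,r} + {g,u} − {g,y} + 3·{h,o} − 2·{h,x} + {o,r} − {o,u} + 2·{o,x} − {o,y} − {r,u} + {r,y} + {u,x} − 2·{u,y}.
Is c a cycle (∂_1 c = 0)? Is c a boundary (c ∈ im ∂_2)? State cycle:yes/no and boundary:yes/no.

cycle:yes boundary:yes

n_0=9 n_1=31 n_2=20  [Q]
∂1: piv[dg,dh,do,dr,dt,du,dx,dy] rk=8  ker:go,gr,gu,gx,gy,ho,hr,ht,hu,hx,or,ot,ou,ox,oy,ru,rx,ry,tu,tx,ux,uy,xy
∂2: piv[dgo,dgy,dho,dor,doy,dru,drx,dux,duy,gor,gru,gxy,hor,hox,htu,oru,ory,otx] rk=18  ker:goy,rux
∂1c = 0
c vs im∂2: reduces to 0 ⇒ boundary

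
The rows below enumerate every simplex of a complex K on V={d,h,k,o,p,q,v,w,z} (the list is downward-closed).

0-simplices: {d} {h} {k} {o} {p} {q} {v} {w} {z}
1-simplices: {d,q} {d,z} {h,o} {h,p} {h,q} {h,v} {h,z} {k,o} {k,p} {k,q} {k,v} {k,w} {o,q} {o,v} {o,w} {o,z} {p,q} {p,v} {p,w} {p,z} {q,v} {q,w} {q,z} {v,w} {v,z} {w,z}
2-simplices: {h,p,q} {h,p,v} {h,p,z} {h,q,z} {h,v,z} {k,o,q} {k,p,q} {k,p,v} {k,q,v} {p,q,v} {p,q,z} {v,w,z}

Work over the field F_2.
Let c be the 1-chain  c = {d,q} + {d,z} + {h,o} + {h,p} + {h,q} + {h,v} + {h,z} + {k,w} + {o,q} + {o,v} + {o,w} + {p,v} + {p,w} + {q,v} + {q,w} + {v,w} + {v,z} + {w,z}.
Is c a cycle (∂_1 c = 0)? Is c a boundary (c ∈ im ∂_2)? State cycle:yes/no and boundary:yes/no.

n_0=9 n_1=26 n_2=12  [Z2]
∂1: piv[dq,dz,ho,hp,hq,hv,ko,kw] rk=8  ker:hz,kp,kq,kv,oq,ov,ow,oz,pq,pv,pw,pz,qv,qw,qz,vw,vz,wz
∂2: piv[hpq,hpv,hpz,hqz,hvz,koq,kpq,kpv,kqv,vwz] rk=10  ker:pqv,pqz
∂1c = {h} + {k} + {p} + {q}

cycle:no boundary:no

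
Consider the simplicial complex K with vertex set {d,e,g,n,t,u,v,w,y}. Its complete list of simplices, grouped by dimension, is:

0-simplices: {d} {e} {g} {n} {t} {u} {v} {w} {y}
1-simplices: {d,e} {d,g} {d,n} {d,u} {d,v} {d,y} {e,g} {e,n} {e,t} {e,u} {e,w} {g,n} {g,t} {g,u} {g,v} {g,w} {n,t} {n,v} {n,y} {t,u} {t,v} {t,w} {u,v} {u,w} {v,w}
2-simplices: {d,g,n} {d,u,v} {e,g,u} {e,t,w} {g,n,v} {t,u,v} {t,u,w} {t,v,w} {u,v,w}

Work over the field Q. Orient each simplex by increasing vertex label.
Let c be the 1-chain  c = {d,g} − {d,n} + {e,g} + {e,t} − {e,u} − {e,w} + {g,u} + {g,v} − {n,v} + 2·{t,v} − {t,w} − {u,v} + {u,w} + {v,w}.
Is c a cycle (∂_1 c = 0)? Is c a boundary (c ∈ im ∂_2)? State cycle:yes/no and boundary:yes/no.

cycle:yes boundary:yes

n_0=9 n_1=25 n_2=9  [Q]
∂1: piv[de,dg,dn,du,dv,dy,et,ew] rk=8  ker:eg,en,eu,gn,gt,gu,gv,gw,nt,nv,ny,tu,tv,tw,uv,uw,vw
∂2: piv[dgn,duv,egu,etw,gnv,tuv,tuw,tvw] rk=8  ker:uvw
∂1c = 0
c vs im∂2: reduces to 0 ⇒ boundary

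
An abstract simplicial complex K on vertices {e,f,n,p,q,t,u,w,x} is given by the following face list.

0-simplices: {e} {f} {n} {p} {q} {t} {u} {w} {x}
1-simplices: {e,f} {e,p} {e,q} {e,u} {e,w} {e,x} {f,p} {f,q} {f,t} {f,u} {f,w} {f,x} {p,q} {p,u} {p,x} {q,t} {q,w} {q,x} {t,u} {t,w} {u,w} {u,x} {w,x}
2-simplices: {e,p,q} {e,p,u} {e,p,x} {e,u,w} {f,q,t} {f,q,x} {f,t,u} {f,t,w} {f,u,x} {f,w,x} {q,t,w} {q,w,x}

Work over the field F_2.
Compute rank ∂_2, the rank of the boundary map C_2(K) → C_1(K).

n_0=9 n_1=23 n_2=12  [Z2]
∂1: piv[ef,ep,eq,eu,ew,ex,ft] rk=7  ker:fp,fq,fu,fw,fx,pq,pu,px,qt,qw,qx,tu,tw,uw,ux,wx
∂2: piv[epq,epu,epx,euw,fqt,fqx,ftu,ftw,fux,fwx,qtw] rk=11  ker:qwx
rk∂_2=11

rank∂_2=11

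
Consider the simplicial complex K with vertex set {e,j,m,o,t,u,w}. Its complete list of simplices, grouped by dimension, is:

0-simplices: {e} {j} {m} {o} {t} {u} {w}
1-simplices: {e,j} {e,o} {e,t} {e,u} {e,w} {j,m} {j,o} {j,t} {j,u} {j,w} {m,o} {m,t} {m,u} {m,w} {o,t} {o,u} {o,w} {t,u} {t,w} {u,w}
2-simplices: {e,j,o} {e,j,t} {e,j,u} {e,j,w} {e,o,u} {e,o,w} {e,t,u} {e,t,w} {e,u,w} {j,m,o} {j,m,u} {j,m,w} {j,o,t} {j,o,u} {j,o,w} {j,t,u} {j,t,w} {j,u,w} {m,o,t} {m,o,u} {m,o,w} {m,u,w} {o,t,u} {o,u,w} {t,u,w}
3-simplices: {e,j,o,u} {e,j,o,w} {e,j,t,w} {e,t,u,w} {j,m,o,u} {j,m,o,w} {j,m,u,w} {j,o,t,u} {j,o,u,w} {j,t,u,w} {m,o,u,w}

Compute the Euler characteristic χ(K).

n_0=7 n_1=20 n_2=25 n_3=11
χ=+7−20+25−11=1

χ(K)=1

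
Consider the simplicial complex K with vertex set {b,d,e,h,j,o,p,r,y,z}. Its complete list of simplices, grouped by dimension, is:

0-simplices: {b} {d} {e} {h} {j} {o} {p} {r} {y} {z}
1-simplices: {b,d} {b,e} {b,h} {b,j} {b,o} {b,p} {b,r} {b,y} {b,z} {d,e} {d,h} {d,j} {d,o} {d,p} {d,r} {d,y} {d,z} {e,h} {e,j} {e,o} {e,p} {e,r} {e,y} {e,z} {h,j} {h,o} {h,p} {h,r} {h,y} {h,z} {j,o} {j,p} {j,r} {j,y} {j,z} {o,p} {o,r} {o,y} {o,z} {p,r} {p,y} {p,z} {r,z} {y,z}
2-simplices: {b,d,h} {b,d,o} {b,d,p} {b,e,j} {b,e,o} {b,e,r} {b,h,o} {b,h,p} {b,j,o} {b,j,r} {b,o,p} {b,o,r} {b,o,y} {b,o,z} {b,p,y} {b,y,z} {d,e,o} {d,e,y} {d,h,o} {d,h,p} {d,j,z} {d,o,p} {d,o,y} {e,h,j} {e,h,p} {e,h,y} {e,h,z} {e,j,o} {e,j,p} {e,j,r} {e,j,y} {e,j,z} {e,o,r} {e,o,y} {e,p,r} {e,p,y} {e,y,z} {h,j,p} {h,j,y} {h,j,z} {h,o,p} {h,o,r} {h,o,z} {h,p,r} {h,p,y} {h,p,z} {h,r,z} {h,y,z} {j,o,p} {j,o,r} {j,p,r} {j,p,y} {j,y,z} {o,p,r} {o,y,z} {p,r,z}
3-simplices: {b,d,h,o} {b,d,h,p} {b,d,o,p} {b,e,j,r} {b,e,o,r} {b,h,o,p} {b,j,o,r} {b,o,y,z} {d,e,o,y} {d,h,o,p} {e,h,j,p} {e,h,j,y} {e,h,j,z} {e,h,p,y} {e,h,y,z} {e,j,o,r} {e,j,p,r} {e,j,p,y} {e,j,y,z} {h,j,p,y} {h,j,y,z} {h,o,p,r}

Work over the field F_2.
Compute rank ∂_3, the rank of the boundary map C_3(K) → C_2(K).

rank∂_3=19

n_0=10 n_1=44 n_2=56 n_3=22  [Z2]
∂1: piv[bd,be,bh,bj,bo,bp,br,by,bz] rk=9  ker:de,dh,dj,do,dp,dr,dy,dz,eh,ej,eo,ep,er,ey,ez,hj,ho,hp,hr,hy,hz,jo,jp,jr,jy,jz,op,or,oy,oz,pr,py,pz,rz,yz
∂2: piv[bdh,bdo,bdp,bej,beo,ber,bho,bhp,bjo,bjr,bop,bor,boy,boz,bpy,byz,deo,dey,djz,doy,ehj,ehp,ehy,ehz,ejp,ejy,ejz,epr,epy,eyz,hor,hpz,hrz] rk=33  ker:dho,dhp,dop,ejo,ejr,eor,eoy,hjp,hjy,hjz,hop,hoz,hpr,hpy,hyz,jop,jor,jpr,jpy,jyz,opr,oyz,prz
∂3: piv[bdho,bdhp,bdop,bejr,beor,bhop,bjor,boyz,deoy,ehjp,ehjy,ehjz,ehpy,ehyz,ejor,ejpr,ejpy,ejyz,hopr] rk=19  ker:dhop,hjpy,hjyz
rk∂_3=19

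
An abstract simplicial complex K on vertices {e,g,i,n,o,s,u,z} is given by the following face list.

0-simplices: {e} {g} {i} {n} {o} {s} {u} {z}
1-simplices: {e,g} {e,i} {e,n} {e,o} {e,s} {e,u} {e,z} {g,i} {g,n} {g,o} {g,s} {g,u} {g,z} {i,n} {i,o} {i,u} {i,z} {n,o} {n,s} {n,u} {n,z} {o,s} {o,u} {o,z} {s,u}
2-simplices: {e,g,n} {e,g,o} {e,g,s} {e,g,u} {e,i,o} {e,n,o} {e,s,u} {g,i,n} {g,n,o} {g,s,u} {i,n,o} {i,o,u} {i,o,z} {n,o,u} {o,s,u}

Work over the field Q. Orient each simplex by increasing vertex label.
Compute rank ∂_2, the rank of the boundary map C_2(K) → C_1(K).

n_0=8 n_1=25 n_2=15  [Q]
∂1: piv[eg,ei,en,eo,es,eu,ez] rk=7  ker:gi,gn,go,gs,gu,gz,in,io,iu,iz,no,ns,nu,nz,os,ou,oz,su
∂2: piv[egn,ego,egs,egu,eio,eno,esu,gin,ino,iou,ioz,nou,osu] rk=13  ker:gno,gsu
rk∂_2=13

rank∂_2=13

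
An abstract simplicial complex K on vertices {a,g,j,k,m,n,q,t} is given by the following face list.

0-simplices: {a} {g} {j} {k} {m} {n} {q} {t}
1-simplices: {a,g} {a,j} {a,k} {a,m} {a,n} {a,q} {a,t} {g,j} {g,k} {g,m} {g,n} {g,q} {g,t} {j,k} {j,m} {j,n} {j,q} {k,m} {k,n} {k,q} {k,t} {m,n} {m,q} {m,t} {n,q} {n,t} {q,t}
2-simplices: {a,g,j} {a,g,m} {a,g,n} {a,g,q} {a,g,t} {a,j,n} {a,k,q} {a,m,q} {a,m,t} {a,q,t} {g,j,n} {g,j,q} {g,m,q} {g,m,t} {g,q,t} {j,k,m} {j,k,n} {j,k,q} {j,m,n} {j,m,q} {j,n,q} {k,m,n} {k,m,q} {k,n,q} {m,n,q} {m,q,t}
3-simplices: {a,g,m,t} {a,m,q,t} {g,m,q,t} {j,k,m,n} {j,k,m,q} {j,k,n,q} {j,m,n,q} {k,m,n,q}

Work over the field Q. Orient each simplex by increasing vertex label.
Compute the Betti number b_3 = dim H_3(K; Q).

b_3=1

n_0=8 n_1=27 n_2=26 n_3=8  [Q]
∂1: piv[ag,aj,ak,am,an,aq,at] rk=7  ker:gj,gk,gm,gn,gq,gt,jk,jm,jn,jq,km,kn,kq,kt,mn,mq,mt,nq,nt,qt
∂2: piv[agj,agm,agn,agq,agt,ajn,akq,amq,amt,aqt,gjq,jkm,jkn,jkq,jmn,jmq,jnq] rk=17  ker:gjn,gmq,gmt,gqt,kmn,kmq,knq,mnq,mqt
∂3: piv[agmt,amqt,gmqt,jkmn,jkmq,jknq,jmnq] rk=7  ker:kmnq
b_3=(8−7)−0=1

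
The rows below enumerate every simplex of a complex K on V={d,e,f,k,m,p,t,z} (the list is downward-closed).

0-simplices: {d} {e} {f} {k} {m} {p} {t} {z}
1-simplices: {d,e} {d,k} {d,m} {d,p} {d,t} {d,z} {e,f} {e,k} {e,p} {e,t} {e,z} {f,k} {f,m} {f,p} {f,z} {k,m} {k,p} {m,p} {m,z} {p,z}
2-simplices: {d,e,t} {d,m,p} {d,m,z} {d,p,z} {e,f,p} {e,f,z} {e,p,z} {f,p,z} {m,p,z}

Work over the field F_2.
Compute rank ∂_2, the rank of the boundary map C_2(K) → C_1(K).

rank∂_2=7

n_0=8 n_1=20 n_2=9  [Z2]
∂1: piv[de,dk,dm,dp,dt,dz,ef] rk=7  ker:ek,ep,et,ez,fk,fm,fp,fz,km,kp,mp,mz,pz
∂2: piv[det,dmp,dmz,dpz,efp,efz,epz] rk=7  ker:fpz,mpz
rk∂_2=7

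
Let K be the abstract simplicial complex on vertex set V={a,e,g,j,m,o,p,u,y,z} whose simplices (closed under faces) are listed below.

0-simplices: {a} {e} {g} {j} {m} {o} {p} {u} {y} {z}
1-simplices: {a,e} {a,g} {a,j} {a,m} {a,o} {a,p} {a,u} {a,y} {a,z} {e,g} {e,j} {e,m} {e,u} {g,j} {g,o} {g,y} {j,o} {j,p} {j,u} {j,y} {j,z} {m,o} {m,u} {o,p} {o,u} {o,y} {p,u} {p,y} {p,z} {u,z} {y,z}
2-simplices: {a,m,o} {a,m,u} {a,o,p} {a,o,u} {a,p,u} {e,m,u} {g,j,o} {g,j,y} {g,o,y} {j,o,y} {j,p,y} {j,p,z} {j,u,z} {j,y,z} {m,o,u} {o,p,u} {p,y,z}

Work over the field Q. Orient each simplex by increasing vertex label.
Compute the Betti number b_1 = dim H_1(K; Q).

n_0=10 n_1=31 n_2=17  [Q]
∂1: piv[ae,ag,aj,am,ao,ap,au,ay,az] rk=9  ker:eg,ej,em,eu,gj,go,gy,jo,jp,ju,jy,jz,mo,mu,op,ou,oy,pu,py,pz,uz,yz
∂2: piv[amo,amu,aop,aou,apu,emu,gjo,gjy,goy,jpy,jpz,juz,jyz] rk=13  ker:joy,mou,opu,pyz
b_1=(31−9)−13=9

b_1=9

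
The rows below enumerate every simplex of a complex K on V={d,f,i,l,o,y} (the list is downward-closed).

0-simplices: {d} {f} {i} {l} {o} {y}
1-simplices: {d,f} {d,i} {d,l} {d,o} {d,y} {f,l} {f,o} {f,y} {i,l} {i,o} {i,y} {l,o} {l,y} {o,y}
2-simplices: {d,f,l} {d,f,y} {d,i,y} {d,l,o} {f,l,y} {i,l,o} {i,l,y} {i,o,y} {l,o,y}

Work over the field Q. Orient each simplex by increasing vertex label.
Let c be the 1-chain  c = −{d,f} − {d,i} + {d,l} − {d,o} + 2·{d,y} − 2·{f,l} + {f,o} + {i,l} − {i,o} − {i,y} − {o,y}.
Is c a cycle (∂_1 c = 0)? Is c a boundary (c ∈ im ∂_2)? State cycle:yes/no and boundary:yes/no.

n_0=6 n_1=14 n_2=9  [Q]
∂1: piv[df,di,dl,do,dy] rk=5  ker:fl,fo,fy,il,io,iy,lo,ly,oy
∂2: piv[dfl,dfy,diy,dlo,fly,ilo,ily,ioy] rk=8  ker:loy
∂1c = 0
c vs im∂2: residual ≠ 0 ⇒ not boundary

cycle:yes boundary:no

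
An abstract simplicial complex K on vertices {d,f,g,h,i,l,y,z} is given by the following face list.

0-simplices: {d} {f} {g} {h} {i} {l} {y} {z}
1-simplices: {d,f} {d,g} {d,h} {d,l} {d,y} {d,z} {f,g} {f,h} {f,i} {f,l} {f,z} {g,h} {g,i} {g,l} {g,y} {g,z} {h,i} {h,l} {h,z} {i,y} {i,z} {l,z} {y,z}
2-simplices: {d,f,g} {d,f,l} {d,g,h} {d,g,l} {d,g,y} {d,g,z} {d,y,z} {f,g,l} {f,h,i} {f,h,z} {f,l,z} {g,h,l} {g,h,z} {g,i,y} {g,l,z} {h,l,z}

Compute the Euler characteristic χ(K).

χ(K)=1

n_0=8 n_1=23 n_2=16
χ=+8−23+16=1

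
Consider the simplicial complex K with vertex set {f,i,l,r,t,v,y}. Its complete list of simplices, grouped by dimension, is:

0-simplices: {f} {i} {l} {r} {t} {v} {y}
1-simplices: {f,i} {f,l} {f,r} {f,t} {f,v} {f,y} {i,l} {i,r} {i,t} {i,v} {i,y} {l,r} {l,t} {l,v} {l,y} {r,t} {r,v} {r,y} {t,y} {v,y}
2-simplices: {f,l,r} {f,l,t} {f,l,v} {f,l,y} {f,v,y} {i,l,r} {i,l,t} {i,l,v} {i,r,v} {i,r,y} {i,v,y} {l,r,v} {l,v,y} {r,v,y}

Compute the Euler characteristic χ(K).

χ(K)=1

n_0=7 n_1=20 n_2=14
χ=+7−20+14=1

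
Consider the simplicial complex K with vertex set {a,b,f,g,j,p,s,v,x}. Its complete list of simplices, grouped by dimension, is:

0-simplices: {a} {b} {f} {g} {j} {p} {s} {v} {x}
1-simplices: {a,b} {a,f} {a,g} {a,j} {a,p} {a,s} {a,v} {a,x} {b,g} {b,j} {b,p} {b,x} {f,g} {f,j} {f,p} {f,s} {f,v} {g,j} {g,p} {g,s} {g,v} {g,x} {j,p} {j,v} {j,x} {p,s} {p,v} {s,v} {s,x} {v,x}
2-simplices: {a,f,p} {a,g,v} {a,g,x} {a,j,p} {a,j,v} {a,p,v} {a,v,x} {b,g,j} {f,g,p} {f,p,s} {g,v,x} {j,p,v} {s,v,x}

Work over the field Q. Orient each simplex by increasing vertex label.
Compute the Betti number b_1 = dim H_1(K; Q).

b_1=11

n_0=9 n_1=30 n_2=13  [Q]
∂1: piv[ab,af,ag,aj,ap,as,av,ax] rk=8  ker:bg,bj,bp,bx,fg,fj,fp,fs,fv,gj,gp,gs,gv,gx,jp,jv,jx,ps,pv,sv,sx,vx
∂2: piv[afp,agv,agx,ajp,ajv,apv,avx,bgj,fgp,fps,svx] rk=11  ker:gvx,jpv
b_1=(30−8)−11=11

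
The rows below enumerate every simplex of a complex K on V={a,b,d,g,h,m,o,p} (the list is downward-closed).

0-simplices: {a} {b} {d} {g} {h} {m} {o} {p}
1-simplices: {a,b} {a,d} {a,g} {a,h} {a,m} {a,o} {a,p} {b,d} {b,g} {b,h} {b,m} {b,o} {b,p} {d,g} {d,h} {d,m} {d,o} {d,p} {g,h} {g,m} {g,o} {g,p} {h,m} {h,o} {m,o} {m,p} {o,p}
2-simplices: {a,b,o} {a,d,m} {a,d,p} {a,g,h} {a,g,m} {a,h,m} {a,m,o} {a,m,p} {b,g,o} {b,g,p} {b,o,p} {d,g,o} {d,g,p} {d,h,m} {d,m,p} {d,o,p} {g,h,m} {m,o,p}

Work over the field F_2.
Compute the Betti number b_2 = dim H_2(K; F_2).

n_0=8 n_1=27 n_2=18  [Z2]
∂1: piv[ab,ad,ag,ah,am,ao,ap] rk=7  ker:bd,bg,bh,bm,bo,bp,dg,dh,dm,do,dp,gh,gm,go,gp,hm,ho,mo,mp,op
∂2: piv[abo,adm,adp,agh,agm,ahm,amo,amp,bgo,bgp,bop,dgo,dgp,dhm,mop] rk=15  ker:dmp,dop,ghm
b_2=(18−15)−0=3

b_2=3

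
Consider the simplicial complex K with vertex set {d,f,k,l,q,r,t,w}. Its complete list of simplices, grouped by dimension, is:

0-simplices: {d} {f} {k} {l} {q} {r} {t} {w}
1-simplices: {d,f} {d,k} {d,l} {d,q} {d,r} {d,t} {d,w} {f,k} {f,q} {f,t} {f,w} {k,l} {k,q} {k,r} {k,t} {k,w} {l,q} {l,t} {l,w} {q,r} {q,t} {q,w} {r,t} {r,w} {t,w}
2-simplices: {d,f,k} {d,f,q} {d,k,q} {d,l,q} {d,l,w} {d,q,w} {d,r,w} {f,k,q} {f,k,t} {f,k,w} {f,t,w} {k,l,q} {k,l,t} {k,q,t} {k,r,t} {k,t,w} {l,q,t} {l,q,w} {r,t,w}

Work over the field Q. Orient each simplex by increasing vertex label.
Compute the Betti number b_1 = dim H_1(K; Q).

n_0=8 n_1=25 n_2=19  [Q]
∂1: piv[df,dk,dl,dq,dr,dt,dw] rk=7  ker:fk,fq,ft,fw,kl,kq,kr,kt,kw,lq,lt,lw,qr,qt,qw,rt,rw,tw
∂2: piv[dfk,dfq,dkq,dlq,dlw,dqw,drw,fkt,fkw,ftw,klq,klt,kqt,krt,rtw] rk=15  ker:fkq,ktw,lqt,lqw
b_1=(25−7)−15=3

b_1=3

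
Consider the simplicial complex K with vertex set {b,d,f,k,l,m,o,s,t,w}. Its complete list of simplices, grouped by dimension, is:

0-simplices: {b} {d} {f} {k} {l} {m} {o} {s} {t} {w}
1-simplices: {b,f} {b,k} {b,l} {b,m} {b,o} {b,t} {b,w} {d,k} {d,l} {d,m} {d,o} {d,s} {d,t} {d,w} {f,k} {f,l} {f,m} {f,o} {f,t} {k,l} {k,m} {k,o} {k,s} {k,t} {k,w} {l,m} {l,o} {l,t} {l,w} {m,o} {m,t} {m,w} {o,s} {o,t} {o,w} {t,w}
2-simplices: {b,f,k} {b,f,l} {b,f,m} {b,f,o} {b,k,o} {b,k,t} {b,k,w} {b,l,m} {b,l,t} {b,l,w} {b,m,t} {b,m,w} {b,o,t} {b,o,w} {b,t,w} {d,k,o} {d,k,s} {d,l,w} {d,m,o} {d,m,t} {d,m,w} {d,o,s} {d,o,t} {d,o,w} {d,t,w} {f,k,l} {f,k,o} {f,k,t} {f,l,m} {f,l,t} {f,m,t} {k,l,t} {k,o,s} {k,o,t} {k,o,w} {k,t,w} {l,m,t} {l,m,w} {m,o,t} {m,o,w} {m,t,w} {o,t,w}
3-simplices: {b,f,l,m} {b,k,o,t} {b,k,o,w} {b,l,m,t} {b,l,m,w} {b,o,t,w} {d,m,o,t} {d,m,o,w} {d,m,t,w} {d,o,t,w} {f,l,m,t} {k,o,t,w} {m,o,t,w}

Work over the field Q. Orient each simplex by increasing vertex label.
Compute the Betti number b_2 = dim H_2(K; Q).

b_2=5

n_0=10 n_1=36 n_2=42 n_3=13  [Q]
∂1: piv[bf,bk,bl,bm,bo,bt,bw,dk,ds] rk=9  ker:dl,dm,do,dt,dw,fk,fl,fm,fo,ft,kl,km,ko,ks,kt,kw,lm,lo,lt,lw,mo,mt,mw,os,ot,ow,tw
∂2: piv[bfk,bfl,bfm,bfo,bko,bkt,bkw,blm,blt,blw,bmt,bmw,bot,bow,btw,dko,dks,dlw,dmo,dmt,dmw,dos,dot,fkl,fkt] rk=25  ker:dow,dtw,fko,flm,flt,fmt,klt,kos,kot,kow,ktw,lmt,lmw,mot,mow,mtw,otw
∂3: piv[bflm,bkot,bkow,blmt,blmw,botw,dmot,dmow,dmtw,dotw,flmt,kotw] rk=12  ker:motw
b_2=(42−25)−12=5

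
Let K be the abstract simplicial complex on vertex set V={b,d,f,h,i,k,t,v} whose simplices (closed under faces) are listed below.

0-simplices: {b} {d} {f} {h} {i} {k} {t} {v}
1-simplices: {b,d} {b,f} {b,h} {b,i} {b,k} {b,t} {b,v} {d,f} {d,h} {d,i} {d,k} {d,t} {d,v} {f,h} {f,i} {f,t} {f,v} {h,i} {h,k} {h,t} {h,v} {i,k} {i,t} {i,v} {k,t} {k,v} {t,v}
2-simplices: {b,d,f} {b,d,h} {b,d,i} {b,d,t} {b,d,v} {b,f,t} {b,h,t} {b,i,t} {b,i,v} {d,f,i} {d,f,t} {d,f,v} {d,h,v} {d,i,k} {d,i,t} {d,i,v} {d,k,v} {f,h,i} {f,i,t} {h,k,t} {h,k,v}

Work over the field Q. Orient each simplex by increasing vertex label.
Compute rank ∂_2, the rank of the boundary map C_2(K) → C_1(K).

rank∂_2=17

n_0=8 n_1=27 n_2=21  [Q]
∂1: piv[bd,bf,bh,bi,bk,bt,bv] rk=7  ker:df,dh,di,dk,dt,dv,fh,fi,ft,fv,hi,hk,ht,hv,ik,it,iv,kt,kv,tv
∂2: piv[bdf,bdh,bdi,bdt,bdv,bft,bht,bit,biv,dfi,dfv,dhv,dik,dkv,fhi,hkt,hkv] rk=17  ker:dft,dit,div,fit
rk∂_2=17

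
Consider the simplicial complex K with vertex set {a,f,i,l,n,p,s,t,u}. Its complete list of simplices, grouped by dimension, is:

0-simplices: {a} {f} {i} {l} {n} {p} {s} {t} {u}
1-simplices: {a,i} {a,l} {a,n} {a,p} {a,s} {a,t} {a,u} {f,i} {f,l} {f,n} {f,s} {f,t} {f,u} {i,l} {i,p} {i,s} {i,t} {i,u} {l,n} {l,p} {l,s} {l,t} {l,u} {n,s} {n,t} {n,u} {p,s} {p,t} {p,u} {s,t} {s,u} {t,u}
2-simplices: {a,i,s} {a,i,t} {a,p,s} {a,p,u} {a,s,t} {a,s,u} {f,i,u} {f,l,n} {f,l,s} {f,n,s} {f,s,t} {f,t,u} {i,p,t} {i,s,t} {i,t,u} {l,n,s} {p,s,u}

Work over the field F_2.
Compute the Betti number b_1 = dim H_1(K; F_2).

n_0=9 n_1=32 n_2=17  [Z2]
∂1: piv[ai,al,an,ap,as,at,au,fi] rk=8  ker:fl,fn,fs,ft,fu,il,ip,is,it,iu,ln,lp,ls,lt,lu,ns,nt,nu,ps,pt,pu,st,su,tu
∂2: piv[ais,ait,aps,apu,ast,asu,fiu,fln,fls,fns,fst,ftu,ipt,itu] rk=14  ker:ist,lns,psu
b_1=(32−8)−14=10

b_1=10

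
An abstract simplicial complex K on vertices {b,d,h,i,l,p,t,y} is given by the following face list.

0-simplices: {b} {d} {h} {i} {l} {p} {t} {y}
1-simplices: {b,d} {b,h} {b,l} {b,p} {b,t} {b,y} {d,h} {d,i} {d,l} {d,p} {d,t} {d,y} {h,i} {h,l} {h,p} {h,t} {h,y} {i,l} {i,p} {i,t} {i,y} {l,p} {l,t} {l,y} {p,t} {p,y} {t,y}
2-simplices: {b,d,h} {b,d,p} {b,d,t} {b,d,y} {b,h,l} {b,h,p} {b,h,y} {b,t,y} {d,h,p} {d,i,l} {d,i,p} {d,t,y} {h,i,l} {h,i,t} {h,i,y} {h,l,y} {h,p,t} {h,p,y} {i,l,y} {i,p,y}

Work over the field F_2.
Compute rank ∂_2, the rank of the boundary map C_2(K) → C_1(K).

n_0=8 n_1=27 n_2=20  [Z2]
∂1: piv[bd,bh,bl,bp,bt,by,di] rk=7  ker:dh,dl,dp,dt,dy,hi,hl,hp,ht,hy,il,ip,it,iy,lp,lt,ly,pt,py,ty
∂2: piv[bdh,bdp,bdt,bdy,bhl,bhp,bhy,bty,dil,dip,hil,hit,hiy,hly,hpt,hpy,ipy] rk=17  ker:dhp,dty,ily
rk∂_2=17

rank∂_2=17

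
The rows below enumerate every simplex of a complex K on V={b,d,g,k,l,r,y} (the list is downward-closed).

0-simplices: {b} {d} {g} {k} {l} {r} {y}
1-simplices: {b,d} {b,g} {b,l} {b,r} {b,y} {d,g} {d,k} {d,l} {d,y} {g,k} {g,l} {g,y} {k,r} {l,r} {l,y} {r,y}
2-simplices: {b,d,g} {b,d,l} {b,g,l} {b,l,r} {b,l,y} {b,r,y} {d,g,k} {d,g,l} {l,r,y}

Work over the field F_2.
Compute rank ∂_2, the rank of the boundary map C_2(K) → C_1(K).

n_0=7 n_1=16 n_2=9  [Z2]
∂1: piv[bd,bg,bl,br,by,dk] rk=6  ker:dg,dl,dy,gk,gl,gy,kr,lr,ly,ry
∂2: piv[bdg,bdl,bgl,blr,bly,bry,dgk] rk=7  ker:dgl,lry
rk∂_2=7

rank∂_2=7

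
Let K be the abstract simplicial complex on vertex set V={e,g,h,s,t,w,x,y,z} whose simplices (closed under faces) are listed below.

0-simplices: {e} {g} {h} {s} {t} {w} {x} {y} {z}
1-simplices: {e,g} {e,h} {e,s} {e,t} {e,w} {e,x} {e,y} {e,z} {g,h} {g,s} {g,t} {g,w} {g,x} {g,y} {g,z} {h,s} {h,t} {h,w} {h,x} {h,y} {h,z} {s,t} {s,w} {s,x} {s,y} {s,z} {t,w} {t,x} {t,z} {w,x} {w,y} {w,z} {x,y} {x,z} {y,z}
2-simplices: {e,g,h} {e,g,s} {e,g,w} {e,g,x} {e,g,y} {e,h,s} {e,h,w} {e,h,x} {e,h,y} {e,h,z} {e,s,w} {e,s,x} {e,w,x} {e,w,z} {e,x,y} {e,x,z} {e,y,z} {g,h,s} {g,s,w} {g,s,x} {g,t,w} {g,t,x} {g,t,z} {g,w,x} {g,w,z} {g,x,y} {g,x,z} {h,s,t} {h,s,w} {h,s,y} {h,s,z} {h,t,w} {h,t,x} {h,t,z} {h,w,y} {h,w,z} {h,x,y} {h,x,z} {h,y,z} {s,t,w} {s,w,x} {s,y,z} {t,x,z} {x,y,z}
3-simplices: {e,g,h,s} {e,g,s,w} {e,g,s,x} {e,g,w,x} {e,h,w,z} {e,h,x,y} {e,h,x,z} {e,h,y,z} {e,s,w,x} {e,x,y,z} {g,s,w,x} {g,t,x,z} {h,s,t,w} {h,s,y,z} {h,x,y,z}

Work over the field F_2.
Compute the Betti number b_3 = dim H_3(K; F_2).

b_3=2

n_0=9 n_1=35 n_2=44 n_3=15  [Z2]
∂1: piv[eg,eh,es,et,ew,ex,ey,ez] rk=8  ker:gh,gs,gt,gw,gx,gy,gz,hs,ht,hw,hx,hy,hz,st,sw,sx,sy,sz,tw,tx,tz,wx,wy,wz,xy,xz,yz
∂2: piv[egh,egs,egw,egx,egy,ehs,ehw,ehx,ehy,ehz,esw,esx,ewx,ewz,exy,exz,eyz,gtw,gtx,gtz,gwz,hst,hsy,hsz,htw,hwy] rk=26  ker:ghs,gsw,gsx,gwx,gxy,gxz,hsw,htx,htz,hwz,hxy,hxz,hyz,stw,swx,syz,txz,xyz
∂3: piv[eghs,egsw,egsx,egwx,ehwz,ehxy,ehxz,ehyz,eswx,exyz,gtxz,hstw,hsyz] rk=13  ker:gswx,hxyz
b_3=(15−13)−0=2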